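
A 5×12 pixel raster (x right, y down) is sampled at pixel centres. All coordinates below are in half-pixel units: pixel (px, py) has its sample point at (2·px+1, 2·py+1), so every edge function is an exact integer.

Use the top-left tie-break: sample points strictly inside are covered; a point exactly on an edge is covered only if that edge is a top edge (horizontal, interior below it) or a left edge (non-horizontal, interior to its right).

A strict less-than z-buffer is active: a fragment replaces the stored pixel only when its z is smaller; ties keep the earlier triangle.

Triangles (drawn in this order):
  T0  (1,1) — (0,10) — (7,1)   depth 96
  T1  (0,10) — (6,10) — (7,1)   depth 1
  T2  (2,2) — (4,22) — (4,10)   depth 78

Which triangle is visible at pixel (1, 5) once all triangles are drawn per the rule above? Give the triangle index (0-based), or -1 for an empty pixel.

T0:
  2·area = 54  (B↔C swapped to make it positive)
  edge (1, 1)→(7, 1): d=(6,0) top-left  bias=+0
  edge (7, 1)→(0, 10): d=(-7,9) right/bottom  bias=-1
  edge (0, 10)→(1, 1): d=(1,-9) top-left  bias=+0
    (0,0)@(1, 1): e=[0,54,0] → #  [on edge]
    (1,0)@(3, 1): e=[0,36,18] → #  [on edge]
    (2,0)@(5, 1): e=[0,18,36] → #  [on edge]
    (3,0)@(7, 1): e=[0,0,54] → ·  [on edge]
    (4,0)@(9, 1): e=[0,-18,72] → ·  [on edge]
    (0,1)@(1, 3): e=[12,40,2] → #
    (3,1)@(7, 3): e=[12,-14,56] → ·
    (0,2)@(1, 5): e=[24,26,4] → #
    (2,2)@(5, 5): e=[24,-10,40] → ·
    (0,3)@(1, 7): e=[36,12,6] → #
    (1,3)@(3, 7): e=[36,-6,24] → ·
    (0,4)@(1, 9): e=[48,-2,8] → ·
  covered (9 px):
    # # # · ·
    # # # · ·
    # # · · ·
    # · · · ·
    · · · · ·
    · · · · ·
    · · · · ·
    · · · · ·
    · · · · ·
    · · · · ·
    · · · · ·
    · · · · ·
T1:
  2·area = 54  (B↔C swapped to make it positive)
  edge (0, 10)→(7, 1): d=(7,-9) top-left  bias=+0
  edge (7, 1)→(6, 10): d=(-1,9) right/bottom  bias=-1
  edge (6, 10)→(0, 10): d=(-6,0) right/bottom  bias=-1
    (3,0)@(7, 1): e=[0,0,54] → ·  [on edge]
    (2,2)@(5, 5): e=[10,14,30] → #
    (3,2)@(7, 5): e=[28,-4,30] → ·
    (1,3)@(3, 7): e=[6,30,18] → #
    (3,3)@(7, 7): e=[42,-6,18] → ·
    (0,4)@(1, 9): e=[2,46,6] → #
    (3,4)@(7, 9): e=[56,-8,6] → ·
    (0,5)@(1, 11): e=[16,44,-6] → ·
    (1,5)@(3, 11): e=[34,26,-6] → ·
    (2,5)@(5, 11): e=[52,8,-6] → ·
    (2,9)@(5, 19): e=[108,0,-54] → ·  [on edge]
  covered (6 px):
    · · · · ·
    · · · · ·
    · · # · ·
    · # # · ·
    # # # · ·
    · · · · ·
    · · · · ·
    · · · · ·
    · · · · ·
    · · · · ·
    · · · · ·
    · · · · ·
T2:
  2·area = 24  (B↔C swapped to make it positive)
  edge (2, 2)→(4, 10): d=(2,8) right/bottom  bias=-1
  edge (4, 10)→(4, 22): d=(0,12) right/bottom  bias=-1
  edge (4, 22)→(2, 2): d=(-2,-20) top-left  bias=+0
    (1,3)@(3, 7): e=[2,12,10] → #
    (2,3)@(5, 7): e=[-14,-12,50] → ·
    (1,4)@(3, 9): e=[6,12,6] → #
    (2,4)@(5, 9): e=[-10,-12,46] → ·
    (1,5)@(3, 11): e=[10,12,2] → #
    (2,5)@(5, 11): e=[-6,-12,42] → ·
    (1,6)@(3, 13): e=[14,12,-2] → ·
  covered (3 px):
    · · · · ·
    · · · · ·
    · · · · ·
    · # · · ·
    · # · · ·
    · # · · ·
    · · · · ·
    · · · · ·
    · · · · ·
    · · · · ·
    · · · · ·
    · · · · ·

Z-buffer (winner per pixel, '.' = empty):
  0 0 0 . .
  0 0 0 . .
  0 0 1 . .
  0 1 1 . .
  1 1 1 . .
  . 2 . . .
  . . . . .
  . . . . .
  . . . . .
  . . . . .
  . . . . .
  . . . . .

Answer: 2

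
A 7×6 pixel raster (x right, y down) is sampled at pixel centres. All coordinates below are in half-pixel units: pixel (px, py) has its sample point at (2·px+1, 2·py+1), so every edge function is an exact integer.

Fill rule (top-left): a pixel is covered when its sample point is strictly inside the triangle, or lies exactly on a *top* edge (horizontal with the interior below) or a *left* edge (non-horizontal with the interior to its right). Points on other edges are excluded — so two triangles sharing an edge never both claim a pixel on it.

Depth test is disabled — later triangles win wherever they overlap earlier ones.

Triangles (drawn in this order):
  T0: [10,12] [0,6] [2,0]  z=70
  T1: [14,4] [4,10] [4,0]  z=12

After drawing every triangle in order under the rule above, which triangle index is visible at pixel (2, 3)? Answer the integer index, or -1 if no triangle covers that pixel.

T0:
  2·area = 72
  edge (10, 12)→(0, 6): d=(-10,-6) top-left  bias=+0
  edge (0, 6)→(2, 0): d=(2,-6) top-left  bias=+0
  edge (2, 0)→(10, 12): d=(8,12) right/bottom  bias=-1
    (0,1)@(1, 3): e=[36,0,36] → █  [on edge]
    (1,1)@(3, 3): e=[48,12,12] → █
    (2,1)@(5, 3): e=[60,24,-12] → ·
    (0,2)@(1, 5): e=[16,4,52] → █
    (2,2)@(5, 5): e=[40,28,4] → █
    (3,2)@(7, 5): e=[52,40,-20] → ·
    (0,3)@(1, 7): e=[-4,8,68] → ·
    (1,3)@(3, 7): e=[8,20,44] → █
    (3,3)@(7, 7): e=[32,44,-4] → ·
    (1,4)@(3, 9): e=[-12,24,60] → ·
    (2,4)@(5, 9): e=[0,36,36] → █  [on edge]
    (3,4)@(7, 9): e=[12,48,12] → █
  covered (10 px):
    · · · · · · ·
    █ █ · · · · ·
    █ █ █ · · · ·
    · █ █ · · · ·
    · · █ █ · · ·
    · · · · █ · ·
T1:
  2·area = 100
  edge (14, 4)→(4, 10): d=(-10,6) right/bottom  bias=-1
  edge (4, 10)→(4, 0): d=(0,-10) top-left  bias=+0
  edge (4, 0)→(14, 4): d=(10,4) right/bottom  bias=-1
    (2,0)@(5, 1): e=[84,10,6] → █
    (3,0)@(7, 1): e=[72,30,-2] → ·
    (2,1)@(5, 3): e=[64,10,26] → █
    (3,1)@(7, 3): e=[52,30,18] → █
    (4,1)@(9, 3): e=[40,50,10] → █
    (5,1)@(11, 3): e=[28,70,2] → █
    (6,1)@(13, 3): e=[16,90,-6] → ·
    (2,2)@(5, 5): e=[44,10,46] → █
    (6,2)@(13, 5): e=[-4,90,14] → ·
    (2,3)@(5, 7): e=[24,10,66] → █
    (4,3)@(9, 7): e=[0,50,50] → ·  [on edge]
    (5,3)@(11, 7): e=[-12,70,42] → ·
  covered (12 px):
    · · █ · · · ·
    · · █ █ █ █ ·
    · · █ █ █ █ ·
    · · █ █ · · ·
    · · █ · · · ·
    · · · · · · ·

Z-buffer (winner per pixel, '.' = empty):
  . . 1 . . . .
  0 0 1 1 1 1 .
  0 0 1 1 1 1 .
  . 0 1 1 . . .
  . . 1 0 . . .
  . . . . 0 . .

Answer: 1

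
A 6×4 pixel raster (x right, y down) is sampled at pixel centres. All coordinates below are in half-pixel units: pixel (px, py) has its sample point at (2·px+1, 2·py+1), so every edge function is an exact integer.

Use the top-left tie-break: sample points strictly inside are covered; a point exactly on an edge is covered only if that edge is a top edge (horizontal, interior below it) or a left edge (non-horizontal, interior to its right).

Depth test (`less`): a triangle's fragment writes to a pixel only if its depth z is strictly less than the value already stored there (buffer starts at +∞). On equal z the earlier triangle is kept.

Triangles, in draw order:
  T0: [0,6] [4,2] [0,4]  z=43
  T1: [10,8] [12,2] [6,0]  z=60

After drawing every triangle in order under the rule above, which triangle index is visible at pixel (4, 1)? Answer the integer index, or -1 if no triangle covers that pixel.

T0:
  2·area = 8  (B↔C swapped to make it positive)
  edge (0, 6)→(0, 4): d=(0,-2) top-left  bias=+0
  edge (0, 4)→(4, 2): d=(4,-2) top-left  bias=+0
  edge (4, 2)→(0, 6): d=(-4,4) right/bottom  bias=-1
    (2,0)@(5, 1): e=[10,-2,0] → ·  [on edge]
    (1,1)@(3, 3): e=[6,2,0] → ·  [on edge]
    (0,2)@(1, 5): e=[2,6,0] → ·  [on edge]
  covered (0 px):
    · · · · · ·
    · · · · · ·
    · · · · · ·
    · · · · · ·
T1:
  2·area = 40  (B↔C swapped to make it positive)
  edge (10, 8)→(6, 0): d=(-4,-8) top-left  bias=+0
  edge (6, 0)→(12, 2): d=(6,2) right/bottom  bias=-1
  edge (12, 2)→(10, 8): d=(-2,6) right/bottom  bias=-1
    (3,0)@(7, 1): e=[4,4,32] → █
    (4,0)@(9, 1): e=[20,0,20] → ·  [on edge]
    (3,1)@(7, 3): e=[-4,16,28] → ·
    (4,1)@(9, 3): e=[12,12,16] → █
    (5,1)@(11, 3): e=[28,8,4] → █
    (4,2)@(9, 5): e=[4,24,12] → █
    (5,2)@(11, 5): e=[20,20,0] → ·  [on edge]
    (4,3)@(9, 7): e=[-4,36,8] → ·
  covered (4 px):
    · · · █ · ·
    · · · · █ █
    · · · · █ ·
    · · · · · ·

Z-buffer (winner per pixel, '.' = empty):
  . . . 1 . .
  . . . . 1 1
  . . . . 1 .
  . . . . . .

Result: 1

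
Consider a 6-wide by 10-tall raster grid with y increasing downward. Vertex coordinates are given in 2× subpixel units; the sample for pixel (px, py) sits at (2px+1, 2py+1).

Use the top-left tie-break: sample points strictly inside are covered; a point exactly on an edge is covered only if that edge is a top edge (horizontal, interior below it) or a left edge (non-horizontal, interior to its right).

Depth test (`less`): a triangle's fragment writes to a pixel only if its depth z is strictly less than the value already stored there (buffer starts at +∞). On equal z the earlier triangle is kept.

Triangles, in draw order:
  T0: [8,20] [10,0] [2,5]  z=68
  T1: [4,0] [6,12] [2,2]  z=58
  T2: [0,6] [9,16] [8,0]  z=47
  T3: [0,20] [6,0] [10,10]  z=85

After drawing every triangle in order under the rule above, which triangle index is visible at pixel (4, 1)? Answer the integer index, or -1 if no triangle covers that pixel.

T0:
  2·area = 150  (B↔C swapped to make it positive)
  edge (8, 20)→(2, 5): d=(-6,-15) top-left  bias=+0
  edge (2, 5)→(10, 0): d=(8,-5) top-left  bias=+0
  edge (10, 0)→(8, 20): d=(-2,20) right/bottom  bias=-1
    (4,0)@(9, 1): e=[129,3,18] → █
    (5,0)@(11, 1): e=[159,13,-22] → ·
    (3,1)@(7, 3): e=[87,9,54] → █
    (5,1)@(11, 3): e=[147,29,-26] → ·
    (1,2)@(3, 5): e=[15,5,130] → █
    (2,2)@(5, 5): e=[45,15,90] → █
    (5,2)@(11, 5): e=[135,45,-30] → ·
    (1,3)@(3, 7): e=[3,21,126] → █
    (5,3)@(11, 7): e=[123,61,-34] → ·
    (1,4)@(3, 9): e=[-9,37,122] → ·
    (2,4)@(5, 9): e=[21,47,82] → █
    (5,4)@(11, 9): e=[111,77,-38] → ·
  covered (19 px):
    · · · · █ ·
    · · · █ █ ·
    · █ █ █ █ ·
    · █ █ █ █ ·
    · · █ █ █ ·
    · · █ █ · ·
    · · · █ · ·
    · · · █ · ·
    · · · █ · ·
    · · · · · ·
T1:
  2·area = 28
  edge (4, 0)→(6, 12): d=(2,12) right/bottom  bias=-1
  edge (6, 12)→(2, 2): d=(-4,-10) top-left  bias=+0
  edge (2, 2)→(4, 0): d=(2,-2) top-left  bias=+0
    (1,0)@(3, 1): e=[14,14,0] → █  [on edge]
    (2,0)@(5, 1): e=[-10,34,4] → ·
    (0,1)@(1, 3): e=[42,-14,0] → ·  [on edge]
    (1,1)@(3, 3): e=[18,6,4] → █
    (2,1)@(5, 3): e=[-6,26,8] → ·
    (1,2)@(3, 5): e=[22,-2,8] → ·
    (2,3)@(5, 7): e=[2,10,16] → █
    (3,3)@(7, 7): e=[-22,30,20] → ·
    (2,4)@(5, 9): e=[6,2,20] → █
    (3,4)@(7, 9): e=[-18,22,24] → ·
    (2,5)@(5, 11): e=[10,-6,24] → ·
  covered (4 px):
    · █ · · · ·
    · █ · · · ·
    · · · · · ·
    · · █ · · ·
    · · █ · · ·
    · · · · · ·
    · · · · · ·
    · · · · · ·
    · · · · · ·
    · · · · · ·
T2:
  2·area = 134  (B↔C swapped to make it positive)
  edge (0, 6)→(8, 0): d=(8,-6) top-left  bias=+0
  edge (8, 0)→(9, 16): d=(1,16) right/bottom  bias=-1
  edge (9, 16)→(0, 6): d=(-9,-10) top-left  bias=+0
    (3,0)@(7, 1): e=[2,17,115] → █
    (4,0)@(9, 1): e=[14,-15,135] → ·
    (2,1)@(5, 3): e=[6,51,77] → █
    (4,1)@(9, 3): e=[30,-13,117] → ·
    (1,2)@(3, 5): e=[10,85,39] → █
    (4,2)@(9, 5): e=[46,-11,99] → ·
    (0,3)@(1, 7): e=[14,119,1] → █
    (4,3)@(9, 7): e=[62,-9,81] → ·
    (0,4)@(1, 9): e=[30,121,-17] → ·
    (1,4)@(3, 9): e=[42,89,3] → █
    (4,4)@(9, 9): e=[78,-7,63] → ·
    (1,5)@(3, 11): e=[58,91,-15] → ·
  covered (16 px):
    · · · █ · ·
    · · █ █ · ·
    · █ █ █ · ·
    █ █ █ █ · ·
    · █ █ █ · ·
    · · █ █ · ·
    · · · █ · ·
    · · · · · ·
    · · · · · ·
    · · · · · ·
T3:
  2·area = 140
  edge (0, 20)→(6, 0): d=(6,-20) top-left  bias=+0
  edge (6, 0)→(10, 10): d=(4,10) right/bottom  bias=-1
  edge (10, 10)→(0, 20): d=(-10,10) right/bottom  bias=-1
    (3,1)@(7, 3): e=[38,2,100] → █
    (4,1)@(9, 3): e=[78,-18,80] → ·
    (2,2)@(5, 5): e=[10,30,100] → █
    (4,2)@(9, 5): e=[90,-10,60] → ·
    (2,3)@(5, 7): e=[22,38,80] → █
    (4,3)@(9, 7): e=[102,-2,40] → ·
    (2,4)@(5, 9): e=[34,46,60] → █
    (4,4)@(9, 9): e=[114,6,20] → █
    (5,4)@(11, 9): e=[154,-14,0] → ·  [on edge]
    (1,5)@(3, 11): e=[6,74,60] → █
    (4,5)@(9, 11): e=[126,14,0] → ·  [on edge]
    (1,6)@(3, 13): e=[18,82,40] → █
    (3,6)@(7, 13): e=[98,42,0] → ·  [on edge]
    (2,7)@(5, 15): e=[70,70,0] → ·  [on edge]
    (1,8)@(3, 17): e=[42,98,0] → ·  [on edge]
    (0,9)@(1, 19): e=[14,126,0] → ·  [on edge]
  covered (15 px):
    · · · · · ·
    · · · █ · ·
    · · █ █ · ·
    · · █ █ · ·
    · · █ █ █ ·
    · █ █ █ · ·
    · █ █ · · ·
    · █ · · · ·
    █ · · · · ·
    · · · · · ·

Z-buffer (winner per pixel, '.' = empty):
  . 1 . 2 0 .
  . 1 2 2 0 .
  . 2 2 2 0 .
  2 2 2 2 0 .
  . 2 2 2 0 .
  . 3 2 2 . .
  . 3 3 2 . .
  . 3 . 0 . .
  3 . . 0 . .
  . . . . . .

Result: 0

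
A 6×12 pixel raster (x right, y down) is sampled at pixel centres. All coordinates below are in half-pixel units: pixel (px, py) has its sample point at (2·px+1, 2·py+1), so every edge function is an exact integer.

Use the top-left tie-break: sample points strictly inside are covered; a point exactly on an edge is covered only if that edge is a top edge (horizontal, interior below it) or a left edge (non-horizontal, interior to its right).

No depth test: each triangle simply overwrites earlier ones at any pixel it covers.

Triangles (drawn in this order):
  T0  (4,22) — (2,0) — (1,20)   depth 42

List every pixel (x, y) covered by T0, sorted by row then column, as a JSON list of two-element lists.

T0:
  2·area = 62  (B↔C swapped to make it positive)
  edge (4, 22)→(1, 20): d=(-3,-2) top-left  bias=+0
  edge (1, 20)→(2, 0): d=(1,-20) top-left  bias=+0
  edge (2, 0)→(4, 22): d=(2,22) right/bottom  bias=-1
    (1,5)@(3, 11): e=[31,31,0] → .  [on edge]
    (1,6)@(3, 13): e=[25,33,4] → X
    (2,6)@(5, 13): e=[29,73,-40] → .
    (1,7)@(3, 15): e=[19,35,8] → X
    (2,7)@(5, 15): e=[23,75,-36] → .
    (1,8)@(3, 17): e=[13,37,12] → X
    (2,8)@(5, 17): e=[17,77,-32] → .
    (1,9)@(3, 19): e=[7,39,16] → X
    (2,9)@(5, 19): e=[11,79,-28] → .
    (1,10)@(3, 21): e=[1,41,20] → X
    (2,10)@(5, 21): e=[5,81,-24] → .
    (1,11)@(3, 23): e=[-5,43,24] → .
  covered (5 px):
    . . . . . .
    . . . . . .
    . . . . . .
    . . . . . .
    . . . . . .
    . . . . . .
    . X . . . .
    . X . . . .
    . X . . . .
    . X . . . .
    . X . . . .
    . . . . . .

Final: [[1,6],[1,7],[1,8],[1,9],[1,10]]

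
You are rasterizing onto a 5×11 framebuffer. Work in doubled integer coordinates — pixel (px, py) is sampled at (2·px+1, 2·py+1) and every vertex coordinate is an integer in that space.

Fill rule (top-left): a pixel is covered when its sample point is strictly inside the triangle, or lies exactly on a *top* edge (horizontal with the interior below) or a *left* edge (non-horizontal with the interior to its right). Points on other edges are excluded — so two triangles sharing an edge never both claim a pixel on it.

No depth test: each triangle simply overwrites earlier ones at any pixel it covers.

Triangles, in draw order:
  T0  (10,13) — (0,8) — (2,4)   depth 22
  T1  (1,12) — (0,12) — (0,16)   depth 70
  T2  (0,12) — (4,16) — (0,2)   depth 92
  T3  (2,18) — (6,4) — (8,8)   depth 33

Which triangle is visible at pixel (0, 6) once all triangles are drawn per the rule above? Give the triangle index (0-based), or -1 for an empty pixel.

T0:
  2·area = 50
  edge (10, 13)→(0, 8): d=(-10,-5) top-left  bias=+0
  edge (0, 8)→(2, 4): d=(2,-4) top-left  bias=+0
  edge (2, 4)→(10, 13): d=(8,9) right/bottom  bias=-1
    (0,3)@(1, 7): e=[15,2,33] → X
    (1,3)@(3, 7): e=[25,10,15] → X
    (2,3)@(5, 7): e=[35,18,-3] → .
    (0,4)@(1, 9): e=[-5,6,49] → .
    (1,4)@(3, 9): e=[5,14,31] → X
    (2,4)@(5, 9): e=[15,22,13] → X
    (3,4)@(7, 9): e=[25,30,-5] → .
    (1,5)@(3, 11): e=[-15,18,47] → .
    (2,5)@(5, 11): e=[-5,26,29] → .
    (3,5)@(7, 11): e=[5,34,11] → X
    (4,5)@(9, 11): e=[15,42,-7] → .
    (3,6)@(7, 13): e=[-15,38,27] → .
  covered (5 px):
    . . . . .
    . . . . .
    . . . . .
    X X . . .
    . X X . .
    . . . X .
    . . . . .
    . . . . .
    . . . . .
    . . . . .
    . . . . .
T1:
  2·area = 4  (B↔C swapped to make it positive)
  edge (1, 12)→(0, 16): d=(-1,4) right/bottom  bias=-1
  edge (0, 16)→(0, 12): d=(0,-4) top-left  bias=+0
  edge (0, 12)→(1, 12): d=(1,0) top-left  bias=+0
  covered (0 px):
    . . . . .
    . . . . .
    . . . . .
    . . . . .
    . . . . .
    . . . . .
    . . . . .
    . . . . .
    . . . . .
    . . . . .
    . . . . .
T2:
  2·area = 40  (B↔C swapped to make it positive)
  edge (0, 12)→(0, 2): d=(0,-10) top-left  bias=+0
  edge (0, 2)→(4, 16): d=(4,14) right/bottom  bias=-1
  edge (4, 16)→(0, 12): d=(-4,-4) top-left  bias=+0
    (0,3)@(1, 7): e=[10,6,24] → X
    (1,3)@(3, 7): e=[30,-22,32] → .
    (0,4)@(1, 9): e=[10,14,16] → X
    (1,4)@(3, 9): e=[30,-14,24] → .
    (0,5)@(1, 11): e=[10,22,8] → X
    (1,5)@(3, 11): e=[30,-6,16] → .
    (0,6)@(1, 13): e=[10,30,0] → X  [on edge]
    (1,6)@(3, 13): e=[30,2,8] → X
    (2,6)@(5, 13): e=[50,-26,16] → .
    (0,7)@(1, 15): e=[10,38,-8] → .
    (1,7)@(3, 15): e=[30,10,0] → X  [on edge]
    (2,7)@(5, 15): e=[50,-18,8] → .
    (2,8)@(5, 17): e=[50,-10,0] → .  [on edge]
    (3,9)@(7, 19): e=[70,-30,0] → .  [on edge]
    (4,10)@(9, 21): e=[90,-50,0] → .  [on edge]
  covered (6 px):
    . . . . .
    . . . . .
    . . . . .
    X . . . .
    X . . . .
    X . . . .
    X X . . .
    . X . . .
    . . . . .
    . . . . .
    . . . . .
T3:
  2·area = 44
  edge (2, 18)→(6, 4): d=(4,-14) top-left  bias=+0
  edge (6, 4)→(8, 8): d=(2,4) right/bottom  bias=-1
  edge (8, 8)→(2, 18): d=(-6,10) right/bottom  bias=-1
    (3,3)@(7, 7): e=[26,2,16] → X
    (4,3)@(9, 7): e=[54,-6,-4] → .
    (2,4)@(5, 9): e=[6,14,24] → X
    (4,4)@(9, 9): e=[62,-2,-16] → .
    (2,5)@(5, 11): e=[14,18,12] → X
    (3,5)@(7, 11): e=[42,10,-8] → .
    (2,6)@(5, 13): e=[22,22,0] → .  [on edge]
    (1,7)@(3, 15): e=[2,34,8] → X
    (2,7)@(5, 15): e=[30,26,-12] → .
    (1,8)@(3, 17): e=[10,38,-4] → .
  covered (5 px):
    . . . . .
    . . . . .
    . . . . .
    . . . X .
    . . X X .
    . . X . .
    . . . . .
    . X . . .
    . . . . .
    . . . . .
    . . . . .

Z-buffer (winner per pixel, '.' = empty):
  . . . . .
  . . . . .
  . . . . .
  2 0 . 3 .
  2 0 3 3 .
  2 . 3 0 .
  2 2 . . .
  . 3 . . .
  . . . . .
  . . . . .
  . . . . .

Final: 2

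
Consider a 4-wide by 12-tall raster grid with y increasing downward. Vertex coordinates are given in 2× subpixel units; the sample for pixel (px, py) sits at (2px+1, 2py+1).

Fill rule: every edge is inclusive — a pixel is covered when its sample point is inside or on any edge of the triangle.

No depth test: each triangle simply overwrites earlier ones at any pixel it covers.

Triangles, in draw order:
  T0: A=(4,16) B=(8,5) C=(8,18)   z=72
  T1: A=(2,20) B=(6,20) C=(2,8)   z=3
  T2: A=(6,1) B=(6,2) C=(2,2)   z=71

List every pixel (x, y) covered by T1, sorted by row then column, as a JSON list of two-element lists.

T0:
  2·area = 52
  edge (4, 16)→(8, 5): d=(4,-11) inclusive
  edge (8, 5)→(8, 18): d=(0,13) inclusive
  edge (8, 18)→(4, 16): d=(-4,-2) inclusive
    (3,4)@(7, 9): e=[5,13,34] → █
    (3,5)@(7, 11): e=[13,13,26] → █
    (3,6)@(7, 13): e=[21,13,18] → █
    (2,7)@(5, 15): e=[7,39,6] → █
    (2,8)@(5, 17): e=[15,39,-2] → ·
    (3,8)@(7, 17): e=[37,13,2] → █
    (3,9)@(7, 19): e=[45,13,-6] → ·
  covered (6 px):
    · · · ·
    · · · ·
    · · · ·
    · · · ·
    · · · █
    · · · █
    · · · █
    · · █ █
    · · · █
    · · · ·
    · · · ·
    · · · ·
T1:
  2·area = 48  (B↔C swapped to make it positive)
  edge (2, 20)→(2, 8): d=(0,-12) inclusive
  edge (2, 8)→(6, 20): d=(4,12) inclusive
  edge (6, 20)→(2, 20): d=(-4,0) inclusive
    (0,2)@(1, 5): e=[-12,0,60] → ·  [on edge]
    (1,5)@(3, 11): e=[12,0,36] → █  [on edge]
    (2,5)@(5, 11): e=[36,-24,36] → ·
    (1,6)@(3, 13): e=[12,8,28] → █
    (2,6)@(5, 13): e=[36,-16,28] → ·
    (1,7)@(3, 15): e=[12,16,20] → █
    (2,7)@(5, 15): e=[36,-8,20] → ·
    (1,8)@(3, 17): e=[12,24,12] → █
    (2,8)@(5, 17): e=[36,0,12] → █  [on edge]
    (3,8)@(7, 17): e=[60,-24,12] → ·
    (1,9)@(3, 19): e=[12,32,4] → █
    (3,9)@(7, 19): e=[60,-16,4] → ·
    (3,11)@(7, 23): e=[60,0,-12] → ·  [on edge]
  covered (7 px):
    · · · ·
    · · · ·
    · · · ·
    · · · ·
    · · · ·
    · █ · ·
    · █ · ·
    · █ · ·
    · █ █ ·
    · █ █ ·
    · · · ·
    · · · ·
T2:
  2·area = 4
  edge (6, 1)→(6, 2): d=(0,1) inclusive
  edge (6, 2)→(2, 2): d=(-4,0) inclusive
  edge (2, 2)→(6, 1): d=(4,-1) inclusive
  covered (0 px):
    · · · ·
    · · · ·
    · · · ·
    · · · ·
    · · · ·
    · · · ·
    · · · ·
    · · · ·
    · · · ·
    · · · ·
    · · · ·
    · · · ·

Result: [[1,5],[1,6],[1,7],[1,8],[2,8],[1,9],[2,9]]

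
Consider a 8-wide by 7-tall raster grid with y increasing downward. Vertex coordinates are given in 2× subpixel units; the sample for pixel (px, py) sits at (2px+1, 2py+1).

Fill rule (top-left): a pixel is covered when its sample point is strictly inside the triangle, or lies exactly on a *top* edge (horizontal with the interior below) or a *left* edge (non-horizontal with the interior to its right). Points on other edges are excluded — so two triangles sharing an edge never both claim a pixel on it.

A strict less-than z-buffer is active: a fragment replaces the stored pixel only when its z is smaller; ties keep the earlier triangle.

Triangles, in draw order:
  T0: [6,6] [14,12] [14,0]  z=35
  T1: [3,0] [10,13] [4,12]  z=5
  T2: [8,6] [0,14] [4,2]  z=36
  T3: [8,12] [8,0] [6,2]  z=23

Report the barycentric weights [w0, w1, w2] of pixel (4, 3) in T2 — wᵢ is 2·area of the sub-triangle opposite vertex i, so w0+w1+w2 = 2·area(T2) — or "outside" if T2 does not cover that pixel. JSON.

T0:
  2·area = 96  (B↔C swapped to make it positive)
  edge (6, 6)→(14, 0): d=(8,-6) top-left  bias=+0
  edge (14, 0)→(14, 12): d=(0,12) right/bottom  bias=-1
  edge (14, 12)→(6, 6): d=(-8,-6) top-left  bias=+0
    (6,0)@(13, 1): e=[2,12,82] → #
    (7,0)@(15, 1): e=[14,-12,94] → ·
    (5,1)@(11, 3): e=[6,36,54] → #
    (7,1)@(15, 3): e=[30,-12,78] → ·
    (4,2)@(9, 5): e=[10,60,26] → #
    (7,2)@(15, 5): e=[46,-12,62] → ·
    (4,3)@(9, 7): e=[26,60,10] → #
    (7,3)@(15, 7): e=[62,-12,46] → ·
    (4,4)@(9, 9): e=[42,60,-6] → ·
    (5,4)@(11, 9): e=[54,36,6] → #
    (7,4)@(15, 9): e=[78,-12,30] → ·
    (5,5)@(11, 11): e=[70,36,-10] → ·
  covered (12 px):
    · · · · · · # ·
    · · · · · # # ·
    · · · · # # # ·
    · · · · # # # ·
    · · · · · # # ·
    · · · · · · # ·
    · · · · · · · ·
T1:
  2·area = 71
  edge (3, 0)→(10, 13): d=(7,13) right/bottom  bias=-1
  edge (10, 13)→(4, 12): d=(-6,-1) top-left  bias=+0
  edge (4, 12)→(3, 0): d=(-1,-12) top-left  bias=+0
    (2,2)@(5, 5): e=[9,43,19] → #
    (3,2)@(7, 5): e=[-17,45,43] → ·
    (2,3)@(5, 7): e=[23,31,17] → #
    (3,3)@(7, 7): e=[-3,33,41] → ·
    (2,4)@(5, 9): e=[37,19,15] → #
    (3,4)@(7, 9): e=[11,21,39] → #
    (4,4)@(9, 9): e=[-15,23,63] → ·
    (2,5)@(5, 11): e=[51,7,13] → #
    (4,5)@(9, 11): e=[-1,11,61] → ·
    (2,6)@(5, 13): e=[65,-5,11] → ·
    (3,6)@(7, 13): e=[39,-3,35] → ·
  covered (6 px):
    · · · · · · · ·
    · · · · · · · ·
    · · # · · · · ·
    · · # · · · · ·
    · · # # · · · ·
    · · # # · · · ·
    · · · · · · · ·
T2:
  2·area = 64
  edge (8, 6)→(0, 14): d=(-8,8) right/bottom  bias=-1
  edge (0, 14)→(4, 2): d=(4,-12) top-left  bias=+0
  edge (4, 2)→(8, 6): d=(4,4) right/bottom  bias=-1
    (1,0)@(3, 1): e=[80,-16,0] → ·  [on edge]
    (6,0)@(13, 1): e=[0,104,-40] → ·  [on edge]
    (2,1)@(5, 3): e=[48,16,0] → ·  [on edge]
    (5,1)@(11, 3): e=[0,88,-24] → ·  [on edge]
    (1,2)@(3, 5): e=[48,0,16] → #  [on edge]
    (2,2)@(5, 5): e=[32,24,8] → #
    (3,2)@(7, 5): e=[16,48,0] → ·  [on edge]
    (4,2)@(9, 5): e=[0,72,-8] → ·  [on edge]
    (1,3)@(3, 7): e=[32,8,24] → #
    (3,3)@(7, 7): e=[0,56,8] → ·  [on edge]
    (4,3)@(9, 7): e=[-16,80,0] → ·  [on edge]
    (1,4)@(3, 9): e=[16,16,32] → #
    (2,4)@(5, 9): e=[0,40,24] → ·  [on edge]
    (5,4)@(11, 9): e=[-48,112,0] → ·  [on edge]
    (0,5)@(1, 11): e=[16,0,48] → #  [on edge]
    (1,5)@(3, 11): e=[0,24,40] → ·  [on edge]
    (6,5)@(13, 11): e=[-80,144,0] → ·  [on edge]
    (0,6)@(1, 13): e=[0,8,56] → ·  [on edge]
    (7,6)@(15, 13): e=[-112,176,0] → ·  [on edge]
  covered (6 px):
    · · · · · · · ·
    · · · · · · · ·
    · # # · · · · ·
    · # # · · · · ·
    · # · · · · · ·
    # · · · · · · ·
    · · · · · · · ·
T3:
  2·area = 24  (B↔C swapped to make it positive)
  edge (8, 12)→(6, 2): d=(-2,-10) top-left  bias=+0
  edge (6, 2)→(8, 0): d=(2,-2) top-left  bias=+0
  edge (8, 0)→(8, 12): d=(0,12) right/bottom  bias=-1
    (3,0)@(7, 1): e=[12,0,12] → #  [on edge]
    (4,0)@(9, 1): e=[32,4,-12] → ·
    (2,1)@(5, 3): e=[-12,0,36] → ·  [on edge]
    (3,1)@(7, 3): e=[8,4,12] → #
    (4,1)@(9, 3): e=[28,8,-12] → ·
    (1,2)@(3, 5): e=[-36,0,60] → ·  [on edge]
    (3,2)@(7, 5): e=[4,8,12] → #
    (4,2)@(9, 5): e=[24,12,-12] → ·
    (0,3)@(1, 7): e=[-60,0,84] → ·  [on edge]
    (3,3)@(7, 7): e=[0,12,12] → #  [on edge]
    (4,3)@(9, 7): e=[20,16,-12] → ·
    (3,4)@(7, 9): e=[-4,16,12] → ·
  covered (4 px):
    · · · # · · · ·
    · · · # · · · ·
    · · · # · · · ·
    · · · # · · · ·
    · · · · · · · ·
    · · · · · · · ·
    · · · · · · · ·

Final: "outside"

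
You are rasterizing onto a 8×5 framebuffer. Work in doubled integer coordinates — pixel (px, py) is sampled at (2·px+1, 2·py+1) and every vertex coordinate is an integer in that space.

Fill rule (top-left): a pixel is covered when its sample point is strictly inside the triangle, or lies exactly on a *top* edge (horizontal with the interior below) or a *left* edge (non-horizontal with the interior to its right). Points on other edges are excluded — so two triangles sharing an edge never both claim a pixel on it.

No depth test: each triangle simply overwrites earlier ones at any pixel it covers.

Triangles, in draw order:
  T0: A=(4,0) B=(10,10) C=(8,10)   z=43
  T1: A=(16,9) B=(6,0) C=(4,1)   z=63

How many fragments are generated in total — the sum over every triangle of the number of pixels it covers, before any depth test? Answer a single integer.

T0:
  2·area = 20
  edge (4, 0)→(10, 10): d=(6,10) right/bottom  bias=-1
  edge (10, 10)→(8, 10): d=(-2,0) right/bottom  bias=-1
  edge (8, 10)→(4, 0): d=(-4,-10) top-left  bias=+0
    (3,2)@(7, 5): e=[0,10,10] → ·  [on edge]
    (3,3)@(7, 7): e=[12,6,2] → #
    (4,3)@(9, 7): e=[-8,6,22] → ·
    (3,4)@(7, 9): e=[24,2,-6] → ·
    (4,4)@(9, 9): e=[4,2,14] → #
    (5,4)@(11, 9): e=[-16,2,34] → ·
  covered (2 px):
    · · · · · · · ·
    · · · · · · · ·
    · · · · · · · ·
    · · · # · · · ·
    · · · · # · · ·
T1:
  2·area = 28  (B↔C swapped to make it positive)
  edge (16, 9)→(4, 1): d=(-12,-8) top-left  bias=+0
  edge (4, 1)→(6, 0): d=(2,-1) top-left  bias=+0
  edge (6, 0)→(16, 9): d=(10,9) right/bottom  bias=-1
    (2,0)@(5, 1): e=[8,1,19] → #
    (3,0)@(7, 1): e=[24,3,1] → #
    (4,0)@(9, 1): e=[40,5,-17] → ·
    (2,1)@(5, 3): e=[-16,5,39] → ·
    (3,1)@(7, 3): e=[0,7,21] → #  [on edge]
    (4,1)@(9, 3): e=[16,9,3] → #
    (5,1)@(11, 3): e=[32,11,-15] → ·
    (3,2)@(7, 5): e=[-24,11,41] → ·
    (4,2)@(9, 5): e=[-8,13,23] → ·
    (5,2)@(11, 5): e=[8,15,5] → #
    (6,2)@(13, 5): e=[24,17,-13] → ·
    (5,3)@(11, 7): e=[-16,19,25] → ·
    (6,3)@(13, 7): e=[0,21,7] → #  [on edge]
  covered (6 px):
    · · # # · · · ·
    · · · # # · · ·
    · · · · · # · ·
    · · · · · · # ·
    · · · · · · · ·

Answer: 8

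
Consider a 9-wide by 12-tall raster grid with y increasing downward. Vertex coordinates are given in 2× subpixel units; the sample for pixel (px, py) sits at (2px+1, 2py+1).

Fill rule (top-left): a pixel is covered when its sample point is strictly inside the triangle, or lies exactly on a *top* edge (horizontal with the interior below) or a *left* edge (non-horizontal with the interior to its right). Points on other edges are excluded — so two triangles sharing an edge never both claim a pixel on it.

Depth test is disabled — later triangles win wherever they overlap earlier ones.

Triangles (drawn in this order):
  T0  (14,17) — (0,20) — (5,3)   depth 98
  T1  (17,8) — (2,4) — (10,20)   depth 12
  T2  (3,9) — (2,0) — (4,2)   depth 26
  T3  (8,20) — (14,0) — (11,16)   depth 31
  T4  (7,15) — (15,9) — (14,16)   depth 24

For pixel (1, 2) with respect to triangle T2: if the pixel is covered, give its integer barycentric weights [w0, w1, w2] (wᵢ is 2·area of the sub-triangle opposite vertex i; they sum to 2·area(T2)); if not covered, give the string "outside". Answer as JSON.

T0:
  2·area = 223
  edge (14, 17)→(0, 20): d=(-14,3) right/bottom  bias=-1
  edge (0, 20)→(5, 3): d=(5,-17) top-left  bias=+0
  edge (5, 3)→(14, 17): d=(9,14) right/bottom  bias=-1
    (2,1)@(5, 3): e=[223,0,0] → .  [on edge]
    (2,2)@(5, 5): e=[195,10,18] → X
    (3,2)@(7, 5): e=[189,44,-10] → .
    (2,3)@(5, 7): e=[167,20,36] → X
    (3,3)@(7, 7): e=[161,54,8] → X
    (4,3)@(9, 7): e=[155,88,-20] → .
    (2,4)@(5, 9): e=[139,30,54] → X
    (4,4)@(9, 9): e=[127,98,-2] → .
    (1,5)@(3, 11): e=[117,6,100] → X
    (4,5)@(9, 11): e=[99,108,16] → X
    (5,5)@(11, 11): e=[93,142,-12] → .
    (1,6)@(3, 13): e=[89,16,118] → X
  covered (28 px):
    . . . . . . . . .
    . . . . . . . . .
    . . X . . . . . .
    . . X X . . . . .
    . . X X . . . . .
    . X X X X . . . .
    . X X X X X . . .
    . X X X X X . . .
    X X X X X X X . .
    X X . . . . . . .
    . . . . . . . . .
    . . . . . . . . .
T1:
  2·area = 208  (B↔C swapped to make it positive)
  edge (17, 8)→(10, 20): d=(-7,12) right/bottom  bias=-1
  edge (10, 20)→(2, 4): d=(-8,-16) top-left  bias=+0
  edge (2, 4)→(17, 8): d=(15,4) right/bottom  bias=-1
    (1,2)@(3, 5): e=[189,8,11] → X
    (2,2)@(5, 5): e=[165,40,3] → X
    (3,2)@(7, 5): e=[141,72,-5] → .
    (1,3)@(3, 7): e=[175,-8,41] → .
    (2,3)@(5, 7): e=[151,24,33] → X
    (3,3)@(7, 7): e=[127,56,25] → X
    (4,3)@(9, 7): e=[103,88,17] → X
    (5,3)@(11, 7): e=[79,120,9] → X
    (6,3)@(13, 7): e=[55,152,1] → X
    (7,3)@(15, 7): e=[31,184,-7] → .
    (2,4)@(5, 9): e=[137,8,63] → X
    (7,4)@(15, 9): e=[17,168,23] → X
  covered (26 px):
    . . . . . . . . .
    . . . . . . . . .
    . X X . . . . . .
    . . X X X X X . .
    . . X X X X X X .
    . . . X X X X X .
    . . . X X X X . .
    . . . . X X . . .
    . . . . X X . . .
    . . . . . . . . .
    . . . . . . . . .
    . . . . . . . . .
T2:
  2·area = 16
  edge (3, 9)→(2, 0): d=(-1,-9) top-left  bias=+0
  edge (2, 0)→(4, 2): d=(2,2) right/bottom  bias=-1
  edge (4, 2)→(3, 9): d=(-1,7) right/bottom  bias=-1
    (1,0)@(3, 1): e=[8,0,8] → .  [on edge]
    (1,1)@(3, 3): e=[6,4,6] → X
    (2,1)@(5, 3): e=[24,0,-8] → .  [on edge]
    (1,2)@(3, 5): e=[4,8,4] → X
    (2,2)@(5, 5): e=[22,4,-10] → .
    (3,2)@(7, 5): e=[40,0,-24] → .  [on edge]
    (1,3)@(3, 7): e=[2,12,2] → X
    (2,3)@(5, 7): e=[20,8,-12] → .
    (4,3)@(9, 7): e=[56,0,-40] → .  [on edge]
    (1,4)@(3, 9): e=[0,16,0] → .  [on edge]
    (5,4)@(11, 9): e=[72,0,-56] → .  [on edge]
    (6,5)@(13, 11): e=[88,0,-72] → .  [on edge]
    (7,6)@(15, 13): e=[104,0,-88] → .  [on edge]
    (8,7)@(17, 15): e=[120,0,-104] → .  [on edge]
    (0,11)@(1, 23): e=[-32,48,0] → .  [on edge]
  covered (3 px):
    . . . . . . . . .
    . X . . . . . . .
    . X . . . . . . .
    . X . . . . . . .
    . . . . . . . . .
    . . . . . . . . .
    . . . . . . . . .
    . . . . . . . . .
    . . . . . . . . .
    . . . . . . . . .
    . . . . . . . . .
    . . . . . . . . .
T3:
  2·area = 36
  edge (8, 20)→(14, 0): d=(6,-20) top-left  bias=+0
  edge (14, 0)→(11, 16): d=(-3,16) right/bottom  bias=-1
  edge (11, 16)→(8, 20): d=(-3,4) right/bottom  bias=-1
    (6,2)@(13, 5): e=[10,1,25] → X
    (7,2)@(15, 5): e=[50,-31,17] → .
    (6,3)@(13, 7): e=[22,-5,19] → .
    (5,5)@(11, 11): e=[6,15,15] → X
    (6,5)@(13, 11): e=[46,-17,7] → .
    (5,6)@(11, 13): e=[18,9,9] → X
    (6,6)@(13, 13): e=[58,-23,1] → .
    (5,7)@(11, 15): e=[30,3,3] → X
    (6,7)@(13, 15): e=[70,-29,-5] → .
    (4,8)@(9, 17): e=[2,29,5] → X
    (5,8)@(11, 17): e=[42,-3,-3] → .
    (4,9)@(9, 19): e=[14,23,-1] → .
  covered (5 px):
    . . . . . . . . .
    . . . . . . . . .
    . . . . . . X . .
    . . . . . . . . .
    . . . . . . . . .
    . . . . . X . . .
    . . . . . X . . .
    . . . . . X . . .
    . . . . X . . . .
    . . . . . . . . .
    . . . . . . . . .
    . . . . . . . . .
T4:
  2·area = 50
  edge (7, 15)→(15, 9): d=(8,-6) top-left  bias=+0
  edge (15, 9)→(14, 16): d=(-1,7) right/bottom  bias=-1
  edge (14, 16)→(7, 15): d=(-7,-1) top-left  bias=+0
    (7,4)@(15, 9): e=[0,0,50] → .  [on edge]
    (6,5)@(13, 11): e=[4,12,34] → X
    (7,5)@(15, 11): e=[16,-2,36] → .
    (5,6)@(11, 13): e=[8,24,18] → X
    (7,6)@(15, 13): e=[32,-4,22] → .
    (3,7)@(7, 15): e=[0,50,0] → X  [on edge]
    (4,7)@(9, 15): e=[12,36,2] → X
    (7,7)@(15, 15): e=[48,-6,8] → .
    (3,8)@(7, 17): e=[16,48,-14] → .
    (4,8)@(9, 17): e=[28,34,-12] → .
    (5,8)@(11, 17): e=[40,20,-10] → .
    (6,8)@(13, 17): e=[52,6,-8] → .
    (6,11)@(13, 23): e=[100,0,-50] → .  [on edge]
  covered (7 px):
    . . . . . . . . .
    . . . . . . . . .
    . . . . . . . . .
    . . . . . . . . .
    . . . . . . . . .
    . . . . . . X . .
    . . . . . X X . .
    . . . X X X X . .
    . . . . . . . . .
    . . . . . . . . .
    . . . . . . . . .
    . . . . . . . . .

Answer: [8,4,4]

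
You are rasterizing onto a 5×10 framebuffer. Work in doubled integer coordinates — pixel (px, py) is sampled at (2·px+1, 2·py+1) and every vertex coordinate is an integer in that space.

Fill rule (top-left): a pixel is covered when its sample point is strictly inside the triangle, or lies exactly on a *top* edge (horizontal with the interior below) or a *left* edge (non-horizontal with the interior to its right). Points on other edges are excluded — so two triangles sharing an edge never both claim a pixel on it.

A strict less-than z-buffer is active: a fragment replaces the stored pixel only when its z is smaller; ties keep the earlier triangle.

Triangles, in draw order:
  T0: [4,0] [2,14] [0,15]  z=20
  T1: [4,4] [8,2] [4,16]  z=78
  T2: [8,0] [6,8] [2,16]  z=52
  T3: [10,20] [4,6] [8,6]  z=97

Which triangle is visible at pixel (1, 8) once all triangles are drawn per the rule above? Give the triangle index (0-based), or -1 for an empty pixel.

T0:
  2·area = 26
  edge (4, 0)→(2, 14): d=(-2,14) right/bottom  bias=-1
  edge (2, 14)→(0, 15): d=(-2,1) right/bottom  bias=-1
  edge (0, 15)→(4, 0): d=(4,-15) top-left  bias=+0
    (1,2)@(3, 5): e=[4,17,5] → █
    (2,2)@(5, 5): e=[-24,15,35] → ·
    (1,3)@(3, 7): e=[0,13,13] → ·  [on edge]
    (0,6)@(1, 13): e=[16,3,7] → █
    (1,6)@(3, 13): e=[-12,1,37] → ·
    (0,7)@(1, 15): e=[12,-1,15] → ·
  covered (2 px):
    · · · · ·
    · · · · ·
    · █ · · ·
    · · · · ·
    · · · · ·
    · · · · ·
    █ · · · ·
    · · · · ·
    · · · · ·
    · · · · ·
T1:
  2·area = 48
  edge (4, 4)→(8, 2): d=(4,-2) top-left  bias=+0
  edge (8, 2)→(4, 16): d=(-4,14) right/bottom  bias=-1
  edge (4, 16)→(4, 4): d=(0,-12) top-left  bias=+0
    (3,1)@(7, 3): e=[2,10,36] → █
    (4,1)@(9, 3): e=[6,-18,60] → ·
    (2,2)@(5, 5): e=[6,30,12] → █
    (4,2)@(9, 5): e=[14,-26,60] → ·
    (2,3)@(5, 7): e=[14,22,12] → █
    (3,3)@(7, 7): e=[18,-6,36] → ·
    (2,4)@(5, 9): e=[22,14,12] → █
    (3,4)@(7, 9): e=[26,-14,36] → ·
    (2,5)@(5, 11): e=[30,6,12] → █
    (3,5)@(7, 11): e=[34,-22,36] → ·
    (2,6)@(5, 13): e=[38,-2,12] → ·
  covered (6 px):
    · · · · ·
    · · · █ ·
    · · █ █ ·
    · · █ · ·
    · · █ · ·
    · · █ · ·
    · · · · ·
    · · · · ·
    · · · · ·
    · · · · ·
T2:
  2·area = 16
  edge (8, 0)→(6, 8): d=(-2,8) right/bottom  bias=-1
  edge (6, 8)→(2, 16): d=(-4,8) right/bottom  bias=-1
  edge (2, 16)→(8, 0): d=(6,-16) top-left  bias=+0
    (3,1)@(7, 3): e=[2,12,2] → █
    (4,1)@(9, 3): e=[-14,-4,34] → ·
    (3,2)@(7, 5): e=[-2,4,14] → ·
    (2,4)@(5, 9): e=[6,4,6] → █
    (3,4)@(7, 9): e=[-10,-12,38] → ·
    (2,5)@(5, 11): e=[2,-4,18] → ·
  covered (2 px):
    · · · · ·
    · · · █ ·
    · · · · ·
    · · · · ·
    · · █ · ·
    · · · · ·
    · · · · ·
    · · · · ·
    · · · · ·
    · · · · ·
T3:
  2·area = 56
  edge (10, 20)→(4, 6): d=(-6,-14) top-left  bias=+0
  edge (4, 6)→(8, 6): d=(4,0) top-left  bias=+0
  edge (8, 6)→(10, 20): d=(2,14) right/bottom  bias=-1
    (2,3)@(5, 7): e=[8,4,44] → █
    (3,3)@(7, 7): e=[36,4,16] → █
    (4,3)@(9, 7): e=[64,4,-12] → ·
    (2,4)@(5, 9): e=[-4,12,48] → ·
    (3,4)@(7, 9): e=[24,12,20] → █
    (4,4)@(9, 9): e=[52,12,-8] → ·
    (3,5)@(7, 11): e=[12,20,24] → █
    (4,5)@(9, 11): e=[40,20,-4] → ·
    (3,6)@(7, 13): e=[0,28,28] → █  [on edge]
    (4,6)@(9, 13): e=[28,28,0] → ·  [on edge]
    (3,7)@(7, 15): e=[-12,36,32] → ·
    (4,7)@(9, 15): e=[16,36,4] → █
  covered (7 px):
    · · · · ·
    · · · · ·
    · · · · ·
    · · █ █ ·
    · · · █ ·
    · · · █ ·
    · · · █ ·
    · · · · █
    · · · · █
    · · · · ·

Z-buffer (winner per pixel, '.' = empty):
  . . . . .
  . . . 2 .
  . 0 1 1 .
  . . 1 3 .
  . . 2 3 .
  . . 1 3 .
  0 . . 3 .
  . . . . 3
  . . . . 3
  . . . . .

Final: -1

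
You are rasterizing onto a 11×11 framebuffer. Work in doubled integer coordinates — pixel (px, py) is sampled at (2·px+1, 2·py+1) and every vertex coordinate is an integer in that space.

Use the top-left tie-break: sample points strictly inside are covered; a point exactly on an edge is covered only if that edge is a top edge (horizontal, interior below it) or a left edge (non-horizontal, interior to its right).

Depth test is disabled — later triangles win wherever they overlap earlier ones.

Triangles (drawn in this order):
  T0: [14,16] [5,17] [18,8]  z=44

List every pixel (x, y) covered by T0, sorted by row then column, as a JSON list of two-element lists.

T0:
  2·area = 68
  edge (14, 16)→(5, 17): d=(-9,1) right/bottom  bias=-1
  edge (5, 17)→(18, 8): d=(13,-9) top-left  bias=+0
  edge (18, 8)→(14, 16): d=(-4,8) right/bottom  bias=-1
    (8,4)@(17, 9): e=[60,4,4] → █
    (9,4)@(19, 9): e=[58,22,-12] → ·
    (7,5)@(15, 11): e=[44,12,12] → █
    (8,5)@(17, 11): e=[42,30,-4] → ·
    (5,6)@(11, 13): e=[30,2,36] → █
    (6,6)@(13, 13): e=[28,20,20] → █
    (8,6)@(17, 13): e=[24,56,-12] → ·
    (4,7)@(9, 15): e=[14,10,44] → █
    (7,7)@(15, 15): e=[8,64,-4] → ·
    (2,8)@(5, 17): e=[0,0,68] → ·  [on edge]
    (4,8)@(9, 17): e=[-4,36,36] → ·
    (5,8)@(11, 17): e=[-6,54,20] → ·
  covered (8 px):
    · · · · · · · · · · ·
    · · · · · · · · · · ·
    · · · · · · · · · · ·
    · · · · · · · · · · ·
    · · · · · · · · █ · ·
    · · · · · · · █ · · ·
    · · · · · █ █ █ · · ·
    · · · · █ █ █ · · · ·
    · · · · · · · · · · ·
    · · · · · · · · · · ·
    · · · · · · · · · · ·

Final: [[8,4],[7,5],[5,6],[6,6],[7,6],[4,7],[5,7],[6,7]]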